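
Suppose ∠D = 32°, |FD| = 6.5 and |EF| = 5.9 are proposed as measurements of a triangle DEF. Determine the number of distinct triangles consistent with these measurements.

2

|FD|·sin D = 6.5·sin(32°) ≈ 3.444.
Since |FD| sin D < |EF| < |FD| (3.444 < 5.9 < 6.5), two triangles exist.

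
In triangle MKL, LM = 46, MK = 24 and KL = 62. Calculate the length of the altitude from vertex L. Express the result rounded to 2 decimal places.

Semiperimeter s = (62 + 46 + 24)/2 = 66.
Heron's formula: area = √(66·4·20·42) ≈ 470.91.
The altitude from L has length 2·area/MK ≈ 39.243.

39.24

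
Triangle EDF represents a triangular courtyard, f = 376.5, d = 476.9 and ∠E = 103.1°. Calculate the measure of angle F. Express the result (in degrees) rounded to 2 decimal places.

33.11

By the law of cosines, e² = d² + f² − 2·d·f·cos E = 4.5058e+05, so e ≈ 671.25.
Law of cosines again: cos F = (e² + d² − f²)/(2·e·d) ≈ 0.83759, so ∠F ≈ 33.11°.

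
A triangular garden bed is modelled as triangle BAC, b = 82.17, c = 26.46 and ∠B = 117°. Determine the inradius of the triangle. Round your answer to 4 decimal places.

8.9691

Law of sines: sin C = c·sin B/b ≈ 0.28692.
Since b ≥ c, only the acute value applies: ∠C ≈ 16.67°.
Then ∠A = 180° − ∠B − ∠C ≈ 46.33°.
Law of sines gives a = b·sin A/sin B ≈ 66.703.
Area = ½·b·c·sin A ≈ 786.29.
Semiperimeter s = (82.17+66.703+26.46)/2 = 87.666.
Inradius = area/s = 786.29/87.666 ≈ 8.9691.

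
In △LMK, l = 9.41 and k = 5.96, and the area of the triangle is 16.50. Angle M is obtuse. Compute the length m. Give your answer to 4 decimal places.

14.6548

From area = ½·k·l·sin M, we get sin M = 2·area/(k·l) ≈ 0.58841.
Taking the obtuse solution, ∠M ≈ 143.96°.
Law of cosines then gives m ≈ 14.655.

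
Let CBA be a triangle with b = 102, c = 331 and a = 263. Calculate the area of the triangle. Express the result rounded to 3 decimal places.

Semiperimeter s = (331 + 102 + 263)/2 = 348.
Heron's formula: area = √(348·17·246·85) ≈ 11122.

11122.210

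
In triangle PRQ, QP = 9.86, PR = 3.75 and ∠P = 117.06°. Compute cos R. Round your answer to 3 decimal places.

By the law of cosines, RQ² = QP² + PR² − 2·QP·PR·cos P = 144.92, so RQ ≈ 12.038.
Law of cosines again: cos R = (PR² + RQ² − QP²)/(2·PR·RQ) ≈ 0.68410, so ∠R ≈ 46.83°.

0.684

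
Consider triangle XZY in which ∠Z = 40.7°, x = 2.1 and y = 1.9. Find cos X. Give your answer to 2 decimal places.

0.22

By the law of cosines, z² = y² + x² − 2·y·x·cos Z = 1.9701, so z ≈ 1.4036.
Law of cosines again: cos X = (z² + y² − x²)/(2·z·y) ≈ 0.21938, so ∠X ≈ 77.33°.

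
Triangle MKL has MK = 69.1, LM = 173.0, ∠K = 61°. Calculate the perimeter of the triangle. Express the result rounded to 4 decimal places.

Law of sines: sin L = MK·sin K/LM ≈ 0.34934.
Since LM ≥ MK, only the acute value applies: ∠L ≈ 20.45°.
Then ∠M = 180° − ∠K − ∠L ≈ 98.55°.
Law of sines gives KL = LM·sin M/sin K ≈ 195.6.
Semiperimeter s = (195.6+173+69.1)/2 = 218.85.
Perimeter = 195.6 + 173 + 69.1 = 437.7.

perimeter ≈ 437.7005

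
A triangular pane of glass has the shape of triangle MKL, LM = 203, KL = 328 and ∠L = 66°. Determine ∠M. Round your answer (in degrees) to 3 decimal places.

76.925

By the law of cosines, MK² = KL² + LM² − 2·KL·LM·cos L = 94629, so MK ≈ 307.62.
Law of cosines again: cos M = (LM² + MK² − KL²)/(2·LM·MK) ≈ 0.22622, so ∠M ≈ 76.93°.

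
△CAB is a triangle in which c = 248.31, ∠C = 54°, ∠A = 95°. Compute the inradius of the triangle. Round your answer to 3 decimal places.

The third angle is ∠B = 180° − ∠C − ∠A = 31.00°.
Law of sines: a = c·sin A/sin C ≈ 305.76.
Law of sines: b = c·sin B/sin C ≈ 158.08.
Area = ½·c·a·sin B ≈ 19552.
Semiperimeter s = (248.31+305.76+158.08)/2 = 356.07.
Inradius = area/s = 19552/356.07 ≈ 54.909.

r ≈ 54.909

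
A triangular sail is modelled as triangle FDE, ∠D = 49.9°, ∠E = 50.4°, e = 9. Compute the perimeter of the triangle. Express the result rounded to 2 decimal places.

perimeter ≈ 29.43

The third angle is ∠F = 180° − ∠D − ∠E = 79.70°.
Law of sines: f = e·sin F/sin E ≈ 11.492.
Law of sines: d = e·sin D/sin E ≈ 8.9347.
Semiperimeter s = (11.492+8.9347+9)/2 = 14.713.
Perimeter = 11.492 + 8.9347 + 9 = 29.427.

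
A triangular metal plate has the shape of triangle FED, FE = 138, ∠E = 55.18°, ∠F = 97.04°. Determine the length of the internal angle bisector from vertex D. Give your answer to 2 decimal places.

The third angle is ∠D = 180° − ∠F − ∠E = 27.78°.
Law of sines: ED = FE·sin F/sin D ≈ 293.86.
Law of sines: DF = FE·sin E/sin D ≈ 243.07.
The bisector from D has length 2·ED·DF·cos(∠D/2)/(ED+DF) ≈ 258.28.

258.28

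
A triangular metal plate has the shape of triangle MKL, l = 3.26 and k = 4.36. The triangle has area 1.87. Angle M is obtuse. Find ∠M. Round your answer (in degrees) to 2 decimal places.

From area = ½·k·l·sin M, we get sin M = 2·area/(k·l) ≈ 0.26313.
Taking the obtuse solution, ∠M ≈ 164.74°.

∠M ≈ 164.74°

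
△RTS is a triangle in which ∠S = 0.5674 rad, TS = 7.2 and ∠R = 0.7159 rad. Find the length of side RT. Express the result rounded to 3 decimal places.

The third angle is ∠T = π − ∠S − ∠R = 1.8583 rad.
Law of sines: RT = TS·sin S/sin R ≈ 5.8961.

5.896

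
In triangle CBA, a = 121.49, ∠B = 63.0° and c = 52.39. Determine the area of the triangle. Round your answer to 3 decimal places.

area ≈ 2835.566

Area = ½·a·c·sin B ≈ 2835.6.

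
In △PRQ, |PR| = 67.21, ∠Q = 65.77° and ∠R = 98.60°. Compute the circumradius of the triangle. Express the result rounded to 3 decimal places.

36.851

The third angle is ∠P = 180° − ∠R − ∠Q = 15.63°.
Law of sines: |RQ| = |PR|·sin P/sin Q ≈ 19.857.
Law of sines: |QP| = |PR|·sin R/sin Q ≈ 72.874.
Circumradius = |PR|/(2 sin Q) ≈ 36.851.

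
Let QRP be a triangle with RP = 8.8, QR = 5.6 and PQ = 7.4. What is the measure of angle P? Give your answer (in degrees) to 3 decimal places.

∠P ≈ 39.262°

By the law of cosines, cos P = (RP² + PQ² − QR²) / (2·RP·PQ) ≈ 0.77426, so ∠P ≈ 39.26°.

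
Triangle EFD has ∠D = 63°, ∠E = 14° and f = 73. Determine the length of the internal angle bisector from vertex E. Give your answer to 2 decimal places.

t_E ≈ 69.22

The third angle is ∠F = 180° − ∠D − ∠E = 103.00°.
Law of sines: e = f·sin E/sin F ≈ 18.125.
Law of sines: d = f·sin D/sin F ≈ 66.754.
The bisector from E has length 2·f·d·cos(∠E/2)/(f+d) ≈ 69.218.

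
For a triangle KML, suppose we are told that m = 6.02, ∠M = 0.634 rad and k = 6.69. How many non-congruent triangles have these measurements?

k·sin M = 6.69·sin(0.634 rad) ≈ 3.963.
Since k sin M < m < k (3.963 < 6.02 < 6.69), two triangles exist.

2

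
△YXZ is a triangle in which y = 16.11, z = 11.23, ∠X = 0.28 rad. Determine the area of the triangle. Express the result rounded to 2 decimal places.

area ≈ 25.00

Area = ½·z·y·sin X ≈ 24.998.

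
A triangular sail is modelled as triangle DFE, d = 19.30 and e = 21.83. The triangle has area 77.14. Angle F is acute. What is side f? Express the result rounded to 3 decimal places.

8.058

From area = ½·e·d·sin F, we get sin F = 2·area/(e·d) ≈ 0.36618.
Taking the acute solution, ∠F ≈ 21.48°.
Law of cosines then gives f ≈ 8.0578.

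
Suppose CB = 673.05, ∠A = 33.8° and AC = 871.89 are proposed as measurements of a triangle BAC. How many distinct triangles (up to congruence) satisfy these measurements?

AC·sin A = 871.89·sin(33.8°) ≈ 485.
Since AC sin A < CB < AC (485 < 673.05 < 871.89), two triangles exist.

2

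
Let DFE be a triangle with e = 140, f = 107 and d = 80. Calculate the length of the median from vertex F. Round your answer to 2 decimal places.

m_F ≈ 100.69

Median from F: ½√(2·e² + 2·d² − f²) ≈ 100.69.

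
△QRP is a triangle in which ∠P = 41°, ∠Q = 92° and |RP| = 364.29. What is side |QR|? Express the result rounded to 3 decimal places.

239.141

The third angle is ∠R = 180° − ∠P − ∠Q = 47.00°.
Law of sines: |QR| = |RP|·sin P/sin Q ≈ 239.14.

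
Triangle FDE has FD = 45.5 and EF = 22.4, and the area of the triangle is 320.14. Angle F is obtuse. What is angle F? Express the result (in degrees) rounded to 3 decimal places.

From area = ½·EF·FD·sin F, we get sin F = 2·area/(EF·FD) ≈ 0.62822.
Taking the obtuse solution, ∠F ≈ 141.08°.

∠F ≈ 141.081°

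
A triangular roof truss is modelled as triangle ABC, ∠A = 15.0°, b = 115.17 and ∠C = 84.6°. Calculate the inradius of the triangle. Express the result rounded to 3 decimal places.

The third angle is ∠B = 180° − ∠C − ∠A = 80.40°.
Law of sines: a = b·sin A/sin B ≈ 30.232.
Law of sines: c = b·sin C/sin B ≈ 116.29.
Area = ½·b·a·sin C ≈ 1733.2.
Semiperimeter s = (30.232+115.17+116.29)/2 = 130.84.
Inradius = area/s = 1733.2/130.84 ≈ 13.246.

13.246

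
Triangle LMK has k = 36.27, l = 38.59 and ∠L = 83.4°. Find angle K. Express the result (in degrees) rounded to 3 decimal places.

∠K ≈ 69.011°

Law of sines: sin K = k·sin L/l ≈ 0.93365.
Since l ≥ k, only the acute value applies: ∠K ≈ 69.01°.
Then ∠M = 180° − ∠L − ∠K ≈ 27.59°.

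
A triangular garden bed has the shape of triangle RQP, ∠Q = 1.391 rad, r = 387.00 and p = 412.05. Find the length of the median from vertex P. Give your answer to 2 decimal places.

m_P ≈ 404.60

By the law of cosines, q² = p² + r² − 2·p·r·cos Q = 2.6252e+05, so q ≈ 512.37.
Median from P: ½√(2·r² + 2·q² − p²) ≈ 404.6.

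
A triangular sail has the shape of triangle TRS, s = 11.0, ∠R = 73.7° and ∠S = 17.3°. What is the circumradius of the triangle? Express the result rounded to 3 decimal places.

18.495

The third angle is ∠T = 180° − ∠R − ∠S = 89.00°.
Law of sines: t = s·sin T/sin S ≈ 36.985.
Law of sines: r = s·sin R/sin S ≈ 35.504.
Circumradius = s/(2 sin S) ≈ 18.495.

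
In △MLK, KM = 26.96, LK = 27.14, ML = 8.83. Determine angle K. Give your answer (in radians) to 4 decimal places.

0.3278

By the law of cosines, cos K = (LK² + KM² − ML²) / (2·LK·KM) ≈ 0.94674, so ∠K ≈ 0.328 rad.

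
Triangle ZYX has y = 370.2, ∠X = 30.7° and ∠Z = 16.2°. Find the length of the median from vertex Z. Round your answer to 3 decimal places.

The third angle is ∠Y = 180° − ∠X − ∠Z = 133.10°.
Law of sines: z = y·sin Z/sin Y ≈ 141.45.
Law of sines: x = y·sin X/sin Y ≈ 258.85.
Median from Z: ½√(2·y² + 2·x² − z²) ≈ 311.49.

m_Z ≈ 311.486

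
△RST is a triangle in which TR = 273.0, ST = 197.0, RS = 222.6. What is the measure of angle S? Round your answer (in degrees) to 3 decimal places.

80.927

By the law of cosines, cos S = (RS² + ST² − TR²) / (2·RS·ST) ≈ 0.15770, so ∠S ≈ 80.93°.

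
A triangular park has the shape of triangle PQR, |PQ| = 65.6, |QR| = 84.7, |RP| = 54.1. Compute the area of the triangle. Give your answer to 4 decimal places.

Semiperimeter s = (84.7 + 54.1 + 65.6)/2 = 102.2.
Heron's formula: area = √(102.2·17.5·48.1·36.6) ≈ 1774.4.

area ≈ 1774.4246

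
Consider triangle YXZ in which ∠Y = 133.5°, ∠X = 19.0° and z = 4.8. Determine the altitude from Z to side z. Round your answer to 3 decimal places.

The third angle is ∠Z = 180° − ∠Y − ∠X = 27.50°.
Law of sines: y = z·sin Y/sin Z ≈ 7.5405.
Law of sines: x = z·sin X/sin Z ≈ 3.3844.
Area = ½·z·y·sin X ≈ 5.8918.
The altitude from Z has length 2·area/z ≈ 2.4549.

h_Z ≈ 2.455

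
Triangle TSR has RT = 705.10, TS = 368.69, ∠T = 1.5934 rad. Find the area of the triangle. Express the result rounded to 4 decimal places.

Area = ½·RT·TS·sin T ≈ 1.2995e+05.

area ≈ 129948.4554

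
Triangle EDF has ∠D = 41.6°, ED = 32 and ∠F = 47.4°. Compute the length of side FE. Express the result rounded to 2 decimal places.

28.86

The third angle is ∠E = 180° − ∠D − ∠F = 91.00°.
Law of sines: FE = ED·sin D/sin F ≈ 28.863.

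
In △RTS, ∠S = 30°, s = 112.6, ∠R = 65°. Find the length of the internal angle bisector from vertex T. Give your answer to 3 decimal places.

t_T ≈ 107.003

The third angle is ∠T = 180° − ∠S − ∠R = 85.00°.
Law of sines: r = s·sin R/sin S ≈ 204.1.
Law of sines: t = s·sin T/sin S ≈ 224.34.
The bisector from T has length 2·s·r·cos(∠T/2)/(s+r) ≈ 107.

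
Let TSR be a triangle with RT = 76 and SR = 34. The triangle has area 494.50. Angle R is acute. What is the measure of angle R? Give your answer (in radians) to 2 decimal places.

From area = ½·SR·RT·sin R, we get sin R = 2·area/(SR·RT) ≈ 0.38274.
Taking the acute solution, ∠R ≈ 0.393 rad.

0.39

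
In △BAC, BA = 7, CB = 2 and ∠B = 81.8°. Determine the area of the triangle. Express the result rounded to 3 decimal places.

6.928

Area = ½·CB·BA·sin B ≈ 6.9284.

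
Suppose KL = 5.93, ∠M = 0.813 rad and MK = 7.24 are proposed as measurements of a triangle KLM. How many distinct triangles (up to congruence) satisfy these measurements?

2

MK·sin M = 7.24·sin(0.813 rad) ≈ 5.259.
Since MK sin M < KL < MK (5.259 < 5.93 < 7.24), two triangles exist.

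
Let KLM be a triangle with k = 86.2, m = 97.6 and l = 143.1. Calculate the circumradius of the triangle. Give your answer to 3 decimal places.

R ≈ 73.170

By the law of cosines, cos K = (l² + m² − k²) / (2·l·m) ≈ 0.80811, so ∠K ≈ 36.09°.
Circumradius = k/(2 sin K) ≈ 73.17.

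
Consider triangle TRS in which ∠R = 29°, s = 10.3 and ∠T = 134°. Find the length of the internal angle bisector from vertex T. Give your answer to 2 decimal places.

5.02

The third angle is ∠S = 180° − ∠T − ∠R = 17.00°.
Law of sines: t = s·sin T/sin S ≈ 25.342.
Law of sines: r = s·sin R/sin S ≈ 17.079.
The bisector from T has length 2·r·s·cos(∠T/2)/(r+s) ≈ 5.021.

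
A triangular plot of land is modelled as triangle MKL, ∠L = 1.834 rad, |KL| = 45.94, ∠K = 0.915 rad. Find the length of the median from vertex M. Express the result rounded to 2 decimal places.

The third angle is ∠M = π − ∠K − ∠L = 0.393 rad.
Law of sines: |LM| = |KL|·sin K/sin M ≈ 95.169.
Law of sines: |MK| = |KL|·sin L/sin M ≈ 115.94.
Median from M: ½√(2·|LM|² + 2·|MK|² − |KL|²) ≈ 103.55.

103.55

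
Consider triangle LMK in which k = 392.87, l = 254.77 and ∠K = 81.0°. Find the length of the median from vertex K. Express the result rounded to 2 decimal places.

m_K ≈ 228.47

Law of sines: sin L = l·sin K/k ≈ 0.64050.
Since k ≥ l, only the acute value applies: ∠L ≈ 39.83°.
Then ∠M = 180° − ∠K − ∠L ≈ 59.17°.
Law of sines gives m = k·sin M/sin K ≈ 341.56.
Median from K: ½√(2·l² + 2·m² − k²) ≈ 228.47.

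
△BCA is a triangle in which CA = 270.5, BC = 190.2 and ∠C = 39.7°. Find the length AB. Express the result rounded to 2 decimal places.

By the law of cosines, AB² = BC² + CA² − 2·BC·CA·cos C = 30176, so AB ≈ 173.71.

173.71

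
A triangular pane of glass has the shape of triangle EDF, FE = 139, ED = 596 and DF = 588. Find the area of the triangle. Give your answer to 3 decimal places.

Semiperimeter s = (588 + 139 + 596)/2 = 661.5.
Heron's formula: area = √(661.5·73.5·522.5·65.5) ≈ 40792.

area ≈ 40791.755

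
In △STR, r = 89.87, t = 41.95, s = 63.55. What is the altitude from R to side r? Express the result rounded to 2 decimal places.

Semiperimeter p = (63.55 + 41.95 + 89.87)/2 = 97.685.
Heron's formula: area = √(97.685·34.135·55.735·7.815) ≈ 1205.2.
The altitude from R has length 2·area/r ≈ 26.82.

h_R ≈ 26.82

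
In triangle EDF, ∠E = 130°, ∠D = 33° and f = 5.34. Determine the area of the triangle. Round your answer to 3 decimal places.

area ≈ 20.346

The third angle is ∠F = 180° − ∠E − ∠D = 17.00°.
Law of sines: e = f·sin E/sin F ≈ 13.991.
Law of sines: d = f·sin D/sin F ≈ 9.9475.
Area = ½·f·e·sin D ≈ 20.346.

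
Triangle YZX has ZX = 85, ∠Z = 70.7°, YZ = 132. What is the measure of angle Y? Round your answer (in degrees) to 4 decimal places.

∠Y ≈ 37.6707°

By the law of cosines, XY² = YZ² + ZX² − 2·YZ·ZX·cos Z = 17232, so XY ≈ 131.27.
Law of cosines again: cos Y = (XY² + YZ² − ZX²)/(2·XY·YZ) ≈ 0.79154, so ∠Y ≈ 37.67°.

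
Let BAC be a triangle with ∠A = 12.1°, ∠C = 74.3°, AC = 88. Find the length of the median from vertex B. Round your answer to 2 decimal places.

The third angle is ∠B = 180° − ∠A − ∠C = 93.60°.
Law of sines: CB = AC·sin A/sin B ≈ 18.483.
Law of sines: BA = AC·sin C/sin B ≈ 84.884.
Median from B: ½√(2·CB² + 2·BA² − AC²) ≈ 42.866.

42.87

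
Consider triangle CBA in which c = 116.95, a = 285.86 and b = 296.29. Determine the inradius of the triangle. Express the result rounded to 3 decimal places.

Semiperimeter s = (116.95 + 296.29 + 285.86)/2 = 349.55.
Heron's formula: area = √(349.55·232.6·53.26·63.69) ≈ 16607.
Inradius = area/s = 16607/349.55 ≈ 47.51.

r ≈ 47.510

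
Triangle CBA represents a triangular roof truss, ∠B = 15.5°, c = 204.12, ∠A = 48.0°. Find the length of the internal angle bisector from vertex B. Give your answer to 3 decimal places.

The third angle is ∠C = 180° − ∠B − ∠A = 116.50°.
Law of sines: b = c·sin B/sin C ≈ 60.953.
Law of sines: a = c·sin A/sin C ≈ 169.5.
The bisector from B has length 2·a·c·cos(∠B/2)/(a+c) ≈ 183.51.

183.514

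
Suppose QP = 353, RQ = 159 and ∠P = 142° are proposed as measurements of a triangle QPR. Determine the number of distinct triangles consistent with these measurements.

QP·sin P = 353·sin(142°) ≈ 217.3.
Since ∠P is not acute, a triangle exists only if RQ > QP; here RQ ≤ QP, so there is no triangle.

0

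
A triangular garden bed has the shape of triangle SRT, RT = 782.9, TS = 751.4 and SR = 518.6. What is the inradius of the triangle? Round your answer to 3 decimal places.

Semiperimeter s = (782.9 + 751.4 + 518.6)/2 = 1026.5.
Heron's formula: area = √(1026.5·243.55·275.05·507.85) ≈ 1.8687e+05.
Inradius = area/s = 1.8687e+05/1026.5 ≈ 182.05.

182.053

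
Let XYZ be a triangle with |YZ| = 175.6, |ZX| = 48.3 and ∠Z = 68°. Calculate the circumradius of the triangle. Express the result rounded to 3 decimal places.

By the law of cosines, |XY|² = |YZ|² + |ZX|² − 2·|YZ|·|ZX|·cos Z = 26814, so |XY| ≈ 163.75.
Area = ½·|YZ|·|ZX|·sin Z ≈ 3931.9.
Circumradius = |XY|/(2 sin Z) ≈ 88.305.

R ≈ 88.305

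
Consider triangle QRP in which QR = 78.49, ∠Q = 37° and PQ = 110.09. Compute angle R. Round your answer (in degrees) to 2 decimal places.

By the law of cosines, RP² = PQ² + QR² − 2·PQ·QR·cos Q = 4478.5, so RP ≈ 66.922.
Law of cosines again: cos R = (QR² + RP² − PQ²)/(2·QR·RP) ≈ -0.14094, so ∠R ≈ 98.10°.

∠R ≈ 98.10°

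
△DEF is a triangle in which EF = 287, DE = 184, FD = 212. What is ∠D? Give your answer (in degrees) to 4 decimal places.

By the law of cosines, cos D = (FD² + DE² − EF²) / (2·FD·DE) ≈ -0.04575, so ∠D ≈ 92.62°.

92.6220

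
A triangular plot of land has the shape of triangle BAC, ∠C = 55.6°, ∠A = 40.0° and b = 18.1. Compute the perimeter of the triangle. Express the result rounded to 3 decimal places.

perimeter ≈ 44.796

The third angle is ∠B = 180° − ∠A − ∠C = 84.40°.
Law of sines: a = b·sin A/sin B ≈ 11.69.
Law of sines: c = b·sin C/sin B ≈ 15.006.
Semiperimeter s = (18.1+11.69+15.006)/2 = 22.398.
Perimeter = 18.1 + 11.69 + 15.006 = 44.796.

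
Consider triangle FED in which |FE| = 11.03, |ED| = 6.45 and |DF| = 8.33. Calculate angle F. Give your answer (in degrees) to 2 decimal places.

By the law of cosines, cos F = (|DF|² + |FE|² − |ED|²) / (2·|DF|·|FE|) ≈ 0.81328, so ∠F ≈ 35.58°.

∠F ≈ 35.58°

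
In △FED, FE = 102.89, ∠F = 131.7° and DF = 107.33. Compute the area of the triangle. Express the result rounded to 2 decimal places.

Area = ½·DF·FE·sin F ≈ 4122.6.

4122.63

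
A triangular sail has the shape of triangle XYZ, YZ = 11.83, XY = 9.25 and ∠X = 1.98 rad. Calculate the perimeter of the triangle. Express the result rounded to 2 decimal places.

25.64

Law of sines: sin Z = XY·sin X/YZ ≈ 0.71735.
Since YZ ≥ XY, only the acute value applies: ∠Z ≈ 0.800 rad.
Then ∠Y = π − ∠X − ∠Z ≈ 0.362 rad.
Law of sines gives ZX = YZ·sin Y/sin X ≈ 4.5617.
Semiperimeter s = (11.83+4.5617+9.25)/2 = 12.821.
Perimeter = 11.83 + 4.5617 + 9.25 = 25.642.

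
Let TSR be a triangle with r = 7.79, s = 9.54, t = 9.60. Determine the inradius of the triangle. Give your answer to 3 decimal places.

Semiperimeter p = (9.6 + 9.54 + 7.79)/2 = 13.465.
Heron's formula: area = √(13.465·3.865·3.925·5.675) ≈ 34.047.
Inradius = area/p = 34.047/13.465 ≈ 2.5286.

2.529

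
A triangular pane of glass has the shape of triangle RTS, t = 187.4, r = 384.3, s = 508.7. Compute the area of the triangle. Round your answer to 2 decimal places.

30592.85

Semiperimeter p = (384.3 + 187.4 + 508.7)/2 = 540.2.
Heron's formula: area = √(540.2·155.9·352.8·31.5) ≈ 30593.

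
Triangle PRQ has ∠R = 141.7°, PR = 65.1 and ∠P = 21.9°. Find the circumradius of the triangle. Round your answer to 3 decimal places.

The third angle is ∠Q = 180° − ∠P − ∠R = 16.40°.
Law of sines: RQ = PR·sin P/sin Q ≈ 86.
Law of sines: QP = PR·sin R/sin Q ≈ 142.9.
Circumradius = PR/(2 sin Q) ≈ 115.29.

115.286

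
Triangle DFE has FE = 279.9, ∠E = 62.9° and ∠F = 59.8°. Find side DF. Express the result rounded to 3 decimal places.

296.099

The third angle is ∠D = 180° − ∠F − ∠E = 57.30°.
Law of sines: DF = FE·sin E/sin D ≈ 296.1.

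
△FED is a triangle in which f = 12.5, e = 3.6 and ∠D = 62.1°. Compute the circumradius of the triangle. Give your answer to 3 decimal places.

By the law of cosines, d² = f² + e² − 2·f·e·cos D = 127.1, so d ≈ 11.274.
Area = ½·f·e·sin D ≈ 19.885.
Circumradius = d/(2 sin D) ≈ 6.3782.

6.378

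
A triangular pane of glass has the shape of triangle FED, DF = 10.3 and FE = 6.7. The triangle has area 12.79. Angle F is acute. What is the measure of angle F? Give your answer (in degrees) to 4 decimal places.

From area = ½·DF·FE·sin F, we get sin F = 2·area/(DF·FE) ≈ 0.37067.
Taking the acute solution, ∠F ≈ 21.76°.

∠F ≈ 21.7570°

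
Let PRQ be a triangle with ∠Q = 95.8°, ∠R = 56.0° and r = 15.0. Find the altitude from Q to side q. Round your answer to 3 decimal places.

h_Q ≈ 7.088

The third angle is ∠P = 180° − ∠R − ∠Q = 28.20°.
Law of sines: p = r·sin P/sin R ≈ 8.55.
Law of sines: q = r·sin Q/sin R ≈ 18.001.
Area = ½·r·p·sin Q ≈ 63.797.
The altitude from Q has length 2·area/q ≈ 7.0883.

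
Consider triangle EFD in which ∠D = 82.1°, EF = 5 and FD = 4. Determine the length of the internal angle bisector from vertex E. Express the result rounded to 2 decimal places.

Law of sines: sin E = FD·sin D/EF ≈ 0.79241.
Since EF ≥ FD, only the acute value applies: ∠E ≈ 52.41°.
Then ∠F = 180° − ∠D − ∠E ≈ 45.49°.
Law of sines gives DE = EF·sin F/sin D ≈ 3.5997.
The bisector from E has length 2·DE·EF·cos(∠E/2)/(DE+EF) ≈ 3.7556.

3.76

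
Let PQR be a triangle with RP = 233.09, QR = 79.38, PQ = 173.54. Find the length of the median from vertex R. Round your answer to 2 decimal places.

Median from R: ½√(2·QR² + 2·RP² − PQ²) ≈ 150.95.

m_R ≈ 150.95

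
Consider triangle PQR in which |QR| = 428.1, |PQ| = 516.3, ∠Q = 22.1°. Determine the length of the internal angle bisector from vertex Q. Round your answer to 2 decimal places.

By the law of cosines, |RP|² = |PQ|² + |QR|² − 2·|PQ|·|QR|·cos Q = 40258, so |RP| ≈ 200.64.
The bisector from Q has length 2·|PQ|·|QR|·cos(∠Q/2)/(|PQ|+|QR|) ≈ 459.4.

t_Q ≈ 459.40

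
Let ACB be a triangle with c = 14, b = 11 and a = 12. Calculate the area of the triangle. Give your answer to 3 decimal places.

Semiperimeter s = (12 + 14 + 11)/2 = 18.5.
Heron's formula: area = √(18.5·6.5·4.5·7.5) ≈ 63.706.

area ≈ 63.706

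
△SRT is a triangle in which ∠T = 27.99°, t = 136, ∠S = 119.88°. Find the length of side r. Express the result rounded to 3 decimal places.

154.119

The third angle is ∠R = 180° − ∠T − ∠S = 32.13°.
Law of sines: r = t·sin R/sin T ≈ 154.12.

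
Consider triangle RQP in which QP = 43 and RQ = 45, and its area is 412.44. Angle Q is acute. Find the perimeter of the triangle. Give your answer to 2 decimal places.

From area = ½·RQ·QP·sin Q, we get sin Q = 2·area/(RQ·QP) ≈ 0.42629.
Taking the acute solution, ∠Q ≈ 25.23°.
Law of cosines then gives PR ≈ 19.32.
Perimeter = 43 + 19.32 + 45 = 107.32.

107.32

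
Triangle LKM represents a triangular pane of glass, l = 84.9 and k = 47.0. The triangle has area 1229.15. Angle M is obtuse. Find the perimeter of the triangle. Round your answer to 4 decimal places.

From area = ½·l·k·sin M, we get sin M = 2·area/(l·k) ≈ 0.61607.
Taking the obtuse solution, ∠M ≈ 141.97°.
Law of cosines then gives m ≈ 125.31.
Perimeter = 84.9 + 47 + 125.31 = 257.21.

257.2127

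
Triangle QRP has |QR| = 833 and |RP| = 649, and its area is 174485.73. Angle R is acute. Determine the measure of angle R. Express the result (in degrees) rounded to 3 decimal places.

∠R ≈ 40.204°

From area = ½·|QR|·|RP|·sin R, we get sin R = 2·area/(|QR|·|RP|) ≈ 0.64551.
Taking the acute solution, ∠R ≈ 40.20°.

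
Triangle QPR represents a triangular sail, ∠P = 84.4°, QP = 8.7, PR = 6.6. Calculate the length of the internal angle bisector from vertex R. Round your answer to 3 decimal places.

7.115

By the law of cosines, RQ² = QP² + PR² − 2·QP·PR·cos P = 108.04, so RQ ≈ 10.394.
Law of cosines again: cos R = (PR² + RQ² − QP²)/(2·PR·RQ) ≈ 0.55328, so ∠R ≈ 56.41°.
The bisector from R has length 2·PR·RQ·cos(∠R/2)/(PR+RQ) ≈ 7.115.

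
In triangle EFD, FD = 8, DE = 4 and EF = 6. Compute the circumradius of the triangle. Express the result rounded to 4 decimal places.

R ≈ 4.1312

By the law of cosines, cos E = (DE² + EF² − FD²) / (2·DE·EF) ≈ -0.25000, so ∠E ≈ 104.48°.
Circumradius = FD/(2 sin E) ≈ 4.1312.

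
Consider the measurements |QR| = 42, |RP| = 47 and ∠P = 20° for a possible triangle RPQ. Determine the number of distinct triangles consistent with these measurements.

2

|RP|·sin P = 47·sin(20°) ≈ 16.07.
Since |RP| sin P < |QR| < |RP| (16.07 < 42 < 47), two triangles exist.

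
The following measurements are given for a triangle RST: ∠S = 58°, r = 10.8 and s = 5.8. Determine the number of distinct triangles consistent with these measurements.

r·sin S = 10.8·sin(58°) ≈ 9.159.
Since s = 5.8 < 9.159 = r sin S, no triangle exists.

0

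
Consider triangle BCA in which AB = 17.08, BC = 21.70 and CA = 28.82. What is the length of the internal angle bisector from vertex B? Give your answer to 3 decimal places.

By the law of cosines, cos B = (AB² + BC² − CA²) / (2·AB·BC) ≈ -0.09170, so ∠B ≈ 95.26°.
The bisector from B has length 2·AB·BC·cos(∠B/2)/(AB+BC) ≈ 12.882.

t_B ≈ 12.882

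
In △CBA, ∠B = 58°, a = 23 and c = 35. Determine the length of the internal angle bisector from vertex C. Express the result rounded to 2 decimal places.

t_C ≈ 19.73

By the law of cosines, b² = a² + c² − 2·a·c·cos B = 900.83, so b ≈ 30.014.
Law of cosines again: cos C = (b² + a² − c²)/(2·b·a) ≈ 0.14836, so ∠C ≈ 81.47°.
The bisector from C has length 2·b·a·cos(∠C/2)/(b+a) ≈ 19.734.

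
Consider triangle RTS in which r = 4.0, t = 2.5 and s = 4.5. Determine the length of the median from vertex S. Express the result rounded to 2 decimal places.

m_S ≈ 2.46

Median from S: ½√(2·r² + 2·t² − s²) ≈ 2.4622.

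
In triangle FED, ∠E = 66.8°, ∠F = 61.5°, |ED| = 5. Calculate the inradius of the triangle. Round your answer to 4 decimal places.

The third angle is ∠D = 180° − ∠F − ∠E = 51.70°.
Law of sines: |DF| = |ED|·sin E/sin F ≈ 5.2294.
Law of sines: |FE| = |ED|·sin D/sin F ≈ 4.465.
Area = ½·|ED|·|DF|·sin D ≈ 10.26.
Semiperimeter s = (5+5.2294+4.465)/2 = 7.3472.
Inradius = area/s = 10.26/7.3472 ≈ 1.3964.

1.3964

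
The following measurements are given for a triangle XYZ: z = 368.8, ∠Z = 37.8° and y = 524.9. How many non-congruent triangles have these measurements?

2

y·sin Z = 524.9·sin(37.8°) ≈ 321.7.
Since y sin Z < z < y (321.7 < 368.8 < 524.9), two triangles exist.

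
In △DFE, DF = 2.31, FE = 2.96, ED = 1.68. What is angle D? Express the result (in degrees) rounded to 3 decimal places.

94.457

By the law of cosines, cos D = (ED² + DF² − FE²) / (2·ED·DF) ≈ -0.07770, so ∠D ≈ 94.46°.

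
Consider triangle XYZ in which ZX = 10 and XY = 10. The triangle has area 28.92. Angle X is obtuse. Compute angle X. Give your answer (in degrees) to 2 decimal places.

∠X ≈ 144.66°

From area = ½·ZX·XY·sin X, we get sin X = 2·area/(ZX·XY) ≈ 0.57840.
Taking the obtuse solution, ∠X ≈ 144.66°.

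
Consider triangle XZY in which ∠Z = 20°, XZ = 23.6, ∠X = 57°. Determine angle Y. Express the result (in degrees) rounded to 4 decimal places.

The third angle is ∠Y = 180° − ∠X − ∠Z = 103.00°.

∠Y ≈ 103.0000°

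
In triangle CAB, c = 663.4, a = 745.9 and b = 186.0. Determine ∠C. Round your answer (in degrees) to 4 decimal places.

57.0641

By the law of cosines, cos C = (a² + b² − c²) / (2·a·b) ≈ 0.54370, so ∠C ≈ 57.06°.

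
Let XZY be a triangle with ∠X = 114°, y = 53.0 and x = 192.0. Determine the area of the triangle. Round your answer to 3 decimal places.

Law of sines: sin Y = y·sin X/x ≈ 0.25218.
Since x ≥ y, only the acute value applies: ∠Y ≈ 14.61°.
Then ∠Z = 180° − ∠X − ∠Y ≈ 51.39°.
Law of sines gives z = x·sin Z/sin X ≈ 164.24.
Area = ½·x·y·sin Z ≈ 3976.

area ≈ 3976.024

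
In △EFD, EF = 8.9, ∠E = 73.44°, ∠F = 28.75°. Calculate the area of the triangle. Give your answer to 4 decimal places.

area ≈ 18.6806

The third angle is ∠D = 180° − ∠E − ∠F = 77.81°.
Law of sines: FD = EF·sin E/sin D ≈ 8.7276.
Law of sines: DE = EF·sin F/sin D ≈ 4.3795.
Area = ½·EF·FD·sin F ≈ 18.681.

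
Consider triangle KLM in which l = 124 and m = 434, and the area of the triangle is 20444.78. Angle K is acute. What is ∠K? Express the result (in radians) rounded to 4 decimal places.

0.8630

From area = ½·l·m·sin K, we get sin K = 2·area/(l·m) ≈ 0.75980.
Taking the acute solution, ∠K ≈ 0.863 rad.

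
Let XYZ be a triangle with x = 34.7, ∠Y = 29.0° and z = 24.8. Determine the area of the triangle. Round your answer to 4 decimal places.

208.6039

Area = ½·z·x·sin Y ≈ 208.6.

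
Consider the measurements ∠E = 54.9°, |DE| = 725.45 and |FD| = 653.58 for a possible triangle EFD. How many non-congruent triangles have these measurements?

|DE|·sin E = 725.45·sin(54.9°) ≈ 593.5.
Since |DE| sin E < |FD| < |DE| (593.5 < 653.58 < 725.45), two triangles exist.

2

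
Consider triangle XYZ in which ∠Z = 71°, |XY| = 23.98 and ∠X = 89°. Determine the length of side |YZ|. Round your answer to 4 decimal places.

25.3579

The third angle is ∠Y = 180° − ∠Z − ∠X = 20.00°.
Law of sines: |YZ| = |XY|·sin X/sin Z ≈ 25.358.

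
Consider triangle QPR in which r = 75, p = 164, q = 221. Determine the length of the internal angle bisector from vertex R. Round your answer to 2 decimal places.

By the law of cosines, cos R = (q² + p² − r²) / (2·q·p) ≈ 0.96722, so ∠R ≈ 14.71°.
The bisector from R has length 2·q·p·cos(∠R/2)/(q+p) ≈ 186.73.

186.73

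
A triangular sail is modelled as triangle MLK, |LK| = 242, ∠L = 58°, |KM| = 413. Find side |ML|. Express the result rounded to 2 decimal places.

Law of sines: sin M = |LK|·sin L/|KM| ≈ 0.49692.
Since |KM| ≥ |LK|, only the acute value applies: ∠M ≈ 29.80°.
Then ∠K = 180° − ∠L − ∠M ≈ 92.20°.
Law of sines gives |ML| = |KM|·sin K/sin L ≈ 486.64.

486.64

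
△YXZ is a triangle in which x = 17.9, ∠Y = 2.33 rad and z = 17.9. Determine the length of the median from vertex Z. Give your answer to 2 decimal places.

m_Z ≈ 24.92

By the law of cosines, y² = x² + z² − 2·x·z·cos Y = 1081.9, so y ≈ 32.893.
Median from Z: ½√(2·y² + 2·x² − z²) ≈ 24.921.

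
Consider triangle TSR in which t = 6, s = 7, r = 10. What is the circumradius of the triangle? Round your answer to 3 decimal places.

5.082

By the law of cosines, cos T = (s² + r² − t²) / (2·s·r) ≈ 0.80714, so ∠T ≈ 36.18°.
Circumradius = t/(2 sin T) ≈ 5.0817.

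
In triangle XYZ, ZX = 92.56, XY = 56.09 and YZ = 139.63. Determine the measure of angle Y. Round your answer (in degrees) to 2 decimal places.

By the law of cosines, cos Y = (XY² + YZ² − ZX²) / (2·XY·YZ) ≈ 0.89859, so ∠Y ≈ 26.03°.

26.03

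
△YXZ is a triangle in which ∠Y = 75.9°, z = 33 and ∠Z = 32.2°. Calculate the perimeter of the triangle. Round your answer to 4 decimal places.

151.9259

The third angle is ∠X = 180° − ∠Z − ∠Y = 71.90°.
Law of sines: y = z·sin Y/sin Z ≈ 60.062.
Law of sines: x = z·sin X/sin Z ≈ 58.864.
Semiperimeter s = (60.062+58.864+33)/2 = 75.963.
Perimeter = 60.062 + 58.864 + 33 = 151.93.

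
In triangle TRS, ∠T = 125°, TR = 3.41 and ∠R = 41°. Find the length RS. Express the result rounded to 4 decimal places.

The third angle is ∠S = 180° − ∠T − ∠R = 14.00°.
Law of sines: RS = TR·sin T/sin S ≈ 11.546.

11.5463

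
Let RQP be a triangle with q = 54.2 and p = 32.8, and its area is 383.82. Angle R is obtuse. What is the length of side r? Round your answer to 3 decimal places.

From area = ½·q·p·sin R, we get sin R = 2·area/(q·p) ≈ 0.43180.
Taking the obtuse solution, ∠R ≈ 154.42°.
Law of cosines then gives r ≈ 84.973.

84.973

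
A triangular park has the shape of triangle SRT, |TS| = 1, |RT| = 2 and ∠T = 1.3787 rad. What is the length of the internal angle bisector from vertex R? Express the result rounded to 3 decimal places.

By the law of cosines, |SR|² = |RT|² + |TS|² − 2·|RT|·|TS|·cos T = 4.2363, so |SR| ≈ 2.0582.
Law of cosines again: cos R = (|SR|² + |RT|² − |TS|²)/(2·|SR|·|RT|) ≈ 0.87895, so ∠R ≈ 0.4971 rad.
The bisector from R has length 2·|SR|·|RT|·cos(∠R/2)/(|SR|+|RT|) ≈ 1.9663.

t_R ≈ 1.966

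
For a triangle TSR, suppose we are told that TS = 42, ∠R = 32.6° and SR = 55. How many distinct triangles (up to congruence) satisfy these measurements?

SR·sin R = 55·sin(32.6°) ≈ 29.63.
Since SR sin R < TS < SR (29.63 < 42 < 55), two triangles exist.

2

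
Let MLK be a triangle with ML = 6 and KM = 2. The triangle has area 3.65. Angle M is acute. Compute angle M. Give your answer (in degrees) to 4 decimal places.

From area = ½·KM·ML·sin M, we get sin M = 2·area/(KM·ML) ≈ 0.60833.
Taking the acute solution, ∠M ≈ 37.47°.

∠M ≈ 37.4691°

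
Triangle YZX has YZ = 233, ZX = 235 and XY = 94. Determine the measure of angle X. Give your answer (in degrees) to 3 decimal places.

By the law of cosines, cos X = (ZX² + XY² − YZ²) / (2·ZX·XY) ≈ 0.22119, so ∠X ≈ 77.22°.

77.221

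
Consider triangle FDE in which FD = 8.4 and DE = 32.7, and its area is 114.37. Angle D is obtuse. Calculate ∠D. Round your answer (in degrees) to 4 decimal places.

123.6176

From area = ½·FD·DE·sin D, we get sin D = 2·area/(FD·DE) ≈ 0.83275.
Taking the obtuse solution, ∠D ≈ 123.62°.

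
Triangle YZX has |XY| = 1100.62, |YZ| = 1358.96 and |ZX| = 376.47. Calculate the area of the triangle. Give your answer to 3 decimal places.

Semiperimeter s = (376.47 + 1100.6 + 1359)/2 = 1418.
Heron's formula: area = √(1418·1041.6·317.41·59.065) ≈ 1.664e+05.

166400.656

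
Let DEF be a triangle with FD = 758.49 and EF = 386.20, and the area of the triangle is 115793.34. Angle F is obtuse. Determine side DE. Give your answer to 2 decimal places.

1040.77

From area = ½·EF·FD·sin F, we get sin F = 2·area/(EF·FD) ≈ 0.79059.
Taking the obtuse solution, ∠F ≈ 127.76°.
Law of cosines then gives DE ≈ 1040.8.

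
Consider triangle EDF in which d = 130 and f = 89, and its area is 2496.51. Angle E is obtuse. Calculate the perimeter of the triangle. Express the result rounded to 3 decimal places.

perimeter ≈ 432.765

From area = ½·d·f·sin E, we get sin E = 2·area/(d·f) ≈ 0.43155.
Taking the obtuse solution, ∠E ≈ 154.43°.
Law of cosines then gives e ≈ 213.76.
Perimeter = 213.76 + 130 + 89 = 432.76.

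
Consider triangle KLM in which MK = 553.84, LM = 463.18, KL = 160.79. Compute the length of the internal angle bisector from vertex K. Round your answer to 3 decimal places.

t_K ≈ 227.250

By the law of cosines, cos K = (MK² + KL² − LM²) / (2·MK·KL) ≈ 0.66285, so ∠K ≈ 48.48°.
The bisector from K has length 2·MK·KL·cos(∠K/2)/(MK+KL) ≈ 227.25.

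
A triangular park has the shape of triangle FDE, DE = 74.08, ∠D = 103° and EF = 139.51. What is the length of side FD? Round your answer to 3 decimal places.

Law of sines: sin F = DE·sin D/EF ≈ 0.51739.
Since EF ≥ DE, only the acute value applies: ∠F ≈ 31.16°.
Then ∠E = 180° − ∠D − ∠F ≈ 45.84°.
Law of sines gives FD = EF·sin E/sin D ≈ 102.72.

102.721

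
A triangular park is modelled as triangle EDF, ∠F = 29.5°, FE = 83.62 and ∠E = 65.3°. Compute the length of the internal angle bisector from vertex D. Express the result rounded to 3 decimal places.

The third angle is ∠D = 180° − ∠F − ∠E = 85.20°.
Law of sines: DF = FE·sin E/sin D ≈ 76.237.
Law of sines: ED = FE·sin F/sin D ≈ 41.321.
The bisector from D has length 2·ED·DF·cos(∠D/2)/(ED+DF) ≈ 39.45.

39.450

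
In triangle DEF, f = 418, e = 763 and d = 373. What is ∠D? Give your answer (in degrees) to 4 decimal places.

∠D ≈ 14.4232°

By the law of cosines, cos D = (e² + f² − d²) / (2·e·f) ≈ 0.96848, so ∠D ≈ 14.42°.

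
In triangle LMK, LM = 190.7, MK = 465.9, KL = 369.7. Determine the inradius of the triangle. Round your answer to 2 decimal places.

r ≈ 65.26

Semiperimeter s = (465.9 + 369.7 + 190.7)/2 = 513.15.
Heron's formula: area = √(513.15·47.25·143.45·322.45) ≈ 33489.
Inradius = area/s = 33489/513.15 ≈ 65.262.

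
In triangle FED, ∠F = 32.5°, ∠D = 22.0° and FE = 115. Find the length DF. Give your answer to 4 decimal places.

The third angle is ∠E = 180° − ∠D − ∠F = 125.50°.
Law of sines: DF = FE·sin E/sin D ≈ 249.92.

249.9243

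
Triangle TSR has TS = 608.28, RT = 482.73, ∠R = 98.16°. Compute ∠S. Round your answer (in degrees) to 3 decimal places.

Law of sines: sin S = RT·sin R/TS ≈ 0.78556.
Since TS ≥ RT, only the acute value applies: ∠S ≈ 51.77°.
Then ∠T = 180° − ∠R − ∠S ≈ 30.07°.

∠S ≈ 51.773°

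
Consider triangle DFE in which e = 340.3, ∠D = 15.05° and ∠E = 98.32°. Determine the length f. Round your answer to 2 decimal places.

315.71

The third angle is ∠F = 180° − ∠E − ∠D = 66.63°.
Law of sines: f = e·sin F/sin E ≈ 315.71.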